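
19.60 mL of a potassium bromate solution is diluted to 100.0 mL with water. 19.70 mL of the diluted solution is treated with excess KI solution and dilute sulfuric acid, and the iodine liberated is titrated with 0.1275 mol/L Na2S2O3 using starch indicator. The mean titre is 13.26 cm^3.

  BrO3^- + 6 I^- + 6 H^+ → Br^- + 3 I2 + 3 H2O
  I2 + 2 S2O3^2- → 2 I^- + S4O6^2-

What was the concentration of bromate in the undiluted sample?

0.07298 mol/L

n(S2O3^2-) = 0.01326 × 0.1275 = 1.691 × 10^-3 mol
n(I2) = n(S2O3^2-)/2 = 8.453 × 10^-4 mol
From the 1:3 ratio, n(BrO3^-) in the aliquot = 1/3 × 8.453 × 10^-4 = 2.818 × 10^-4 mol
[BrO3^-]_dilute = 2.818 × 10^-4 / 0.01970 = 0.01430 mol/L
[BrO3^-]_original = 0.01430 × 100.0/19.60 = 0.07298 mol/L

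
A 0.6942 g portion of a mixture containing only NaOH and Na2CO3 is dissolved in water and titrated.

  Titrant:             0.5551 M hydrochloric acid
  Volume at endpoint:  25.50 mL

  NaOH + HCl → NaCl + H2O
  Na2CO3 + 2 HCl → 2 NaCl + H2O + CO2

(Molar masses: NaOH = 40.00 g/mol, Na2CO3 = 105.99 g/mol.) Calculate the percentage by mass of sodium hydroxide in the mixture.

n(HCl) = 0.02550 × 0.5551 = 0.01416 mol
Let x = n(NaOH), y = n(Na2CO3).
Titrant: 1x + 2y = 0.01416;  mass: 40.00x + 105.99y = 0.6942
Solving, x = 4.305 × 10^-3 mol, y = 4.925 × 10^-3 mol
mass of NaOH = 4.305 × 10^-3 × 40.00 = 0.1722 g
% NaOH = 0.1722 / 0.6942 × 100 = 24.81 %

24.81 %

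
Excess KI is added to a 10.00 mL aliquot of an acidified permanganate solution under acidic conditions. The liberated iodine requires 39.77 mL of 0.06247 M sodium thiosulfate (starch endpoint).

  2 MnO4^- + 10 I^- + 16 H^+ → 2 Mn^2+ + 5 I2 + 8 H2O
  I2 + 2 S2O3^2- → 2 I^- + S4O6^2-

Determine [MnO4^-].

n(S2O3^2-) = 0.03977 × 0.06247 = 2.484 × 10^-3 mol
n(I2) = n(S2O3^2-)/2 = 1.242 × 10^-3 mol
From the 2:5 ratio, n(MnO4^-) in the aliquot = 2/5 × 1.242 × 10^-3 = 4.969 × 10^-4 mol
[MnO4^-] = 4.969 × 10^-4 / 0.01000 = 0.04969 mol/L

0.04969 M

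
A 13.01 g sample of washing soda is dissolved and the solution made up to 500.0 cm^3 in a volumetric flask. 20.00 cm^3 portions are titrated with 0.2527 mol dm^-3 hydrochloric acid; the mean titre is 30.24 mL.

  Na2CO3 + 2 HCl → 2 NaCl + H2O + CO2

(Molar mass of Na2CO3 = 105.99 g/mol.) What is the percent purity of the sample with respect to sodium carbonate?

77.82 %

n(HCl) per titration = 0.03024 × 0.2527 = 7.642 × 10^-3 mol
From the 1:2 ratio, n(Na2CO3) in each aliquot = 1/2 × 7.642 × 10^-3 = 3.821 × 10^-3 mol
n(Na2CO3) in the whole flask = 3.821 × 10^-3 × 500.0/20.00 = 0.09552 mol
mass of Na2CO3 = 0.09552 × 105.99 = 10.12 g
% Na2CO3 = 10.12 / 13.01 × 100 = 77.82 %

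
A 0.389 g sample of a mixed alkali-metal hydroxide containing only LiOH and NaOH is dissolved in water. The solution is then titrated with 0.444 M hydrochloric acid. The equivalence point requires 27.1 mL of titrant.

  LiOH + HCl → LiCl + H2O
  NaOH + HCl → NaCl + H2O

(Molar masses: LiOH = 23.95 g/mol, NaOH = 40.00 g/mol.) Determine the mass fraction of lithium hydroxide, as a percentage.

n(HCl) = 0.0271 × 0.444 = 0.0120 mol
Let x = n(LiOH), y = n(NaOH).
Titrant: 1x + 1y = 0.0120;  mass: 23.95x + 40.00y = 0.389
Solving, x = 5.75 × 10^-3 mol, y = 6.28 × 10^-3 mol
mass of LiOH = 5.75 × 10^-3 × 23.95 = 0.138 g
% LiOH = 0.138 / 0.389 × 100 = 35.4 %

35.4 %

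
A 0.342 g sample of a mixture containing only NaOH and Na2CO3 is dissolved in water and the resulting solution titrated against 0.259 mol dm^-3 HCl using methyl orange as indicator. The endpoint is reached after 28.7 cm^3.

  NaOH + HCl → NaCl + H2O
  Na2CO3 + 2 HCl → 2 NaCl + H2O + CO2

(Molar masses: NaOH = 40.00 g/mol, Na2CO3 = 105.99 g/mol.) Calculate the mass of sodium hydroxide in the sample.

0.160 g

n(HCl) = 0.0287 × 0.259 = 7.43 × 10^-3 mol
Let x = n(NaOH), y = n(Na2CO3).
Titrant: 1x + 2y = 7.43 × 10^-3;  mass: 40.00x + 105.99y = 0.342
Solving, x = 4.00 × 10^-3 mol, y = 1.72 × 10^-3 mol
mass of NaOH = 4.00 × 10^-3 × 40.00 = 0.160 g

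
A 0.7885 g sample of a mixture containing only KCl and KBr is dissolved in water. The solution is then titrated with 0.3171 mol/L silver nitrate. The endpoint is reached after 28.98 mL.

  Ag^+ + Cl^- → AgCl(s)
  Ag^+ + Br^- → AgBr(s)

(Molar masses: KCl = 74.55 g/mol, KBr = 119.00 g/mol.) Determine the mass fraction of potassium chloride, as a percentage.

n(AgNO3) = 0.02898 × 0.3171 = 9.190 × 10^-3 mol
Let x = n(KCl), y = n(KBr).
Titrant: 1x + 1y = 9.190 × 10^-3;  mass: 74.55x + 119.00y = 0.7885
Solving, x = 6.863 × 10^-3 mol, y = 2.327 × 10^-3 mol
mass of KCl = 6.863 × 10^-3 × 74.55 = 0.5116 g
% KCl = 0.5116 / 0.7885 × 100 = 64.89 %

64.89 %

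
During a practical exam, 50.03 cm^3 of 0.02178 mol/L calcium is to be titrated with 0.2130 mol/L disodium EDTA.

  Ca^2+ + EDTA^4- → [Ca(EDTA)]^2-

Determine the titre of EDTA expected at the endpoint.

n(Ca2+) = 0.05003 L × 0.02178 mol/L = 1.090 × 10^-3 mol
n(EDTA) = 1.090 × 10^-3 mol (1:1 stoichiometry)
V(EDTA) = 1.090 × 10^-3 mol / 0.2130 mol/L = 0.005116 L = 5.116 mL

5.116 mL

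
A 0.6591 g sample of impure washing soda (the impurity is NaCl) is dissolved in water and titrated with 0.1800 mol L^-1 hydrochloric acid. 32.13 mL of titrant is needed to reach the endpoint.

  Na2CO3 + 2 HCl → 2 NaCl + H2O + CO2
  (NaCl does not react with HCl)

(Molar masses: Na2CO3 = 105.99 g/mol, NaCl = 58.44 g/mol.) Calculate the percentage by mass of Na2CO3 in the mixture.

46.50 %

n(HCl) = 0.03213 × 0.1800 = 5.783 × 10^-3 mol
Let x = n(Na2CO3), y = n(NaCl).
Titrant: 2x = 5.783 × 10^-3;  mass: 105.99x + 58.44y = 0.6591
Solving, x = 2.892 × 10^-3 mol, y = 6.034 × 10^-3 mol
mass of Na2CO3 = 2.892 × 10^-3 × 105.99 = 0.3065 g
% Na2CO3 = 0.3065 / 0.6591 × 100 = 46.50 %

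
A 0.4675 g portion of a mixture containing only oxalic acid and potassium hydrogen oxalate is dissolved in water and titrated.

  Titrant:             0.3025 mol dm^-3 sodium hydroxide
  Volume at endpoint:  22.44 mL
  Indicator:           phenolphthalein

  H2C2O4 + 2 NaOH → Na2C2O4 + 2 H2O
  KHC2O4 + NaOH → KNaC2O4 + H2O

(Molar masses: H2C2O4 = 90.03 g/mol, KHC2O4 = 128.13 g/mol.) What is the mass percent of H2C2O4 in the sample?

n(NaOH) = 0.02244 × 0.3025 = 6.788 × 10^-3 mol
Let x = n(H2C2O4), y = n(KHC2O4).
Titrant: 2x + 1y = 6.788 × 10^-3;  mass: 90.03x + 128.13y = 0.4675
Solving, x = 2.420 × 10^-3 mol, y = 1.948 × 10^-3 mol
mass of H2C2O4 = 2.420 × 10^-3 × 90.03 = 0.2179 g
% H2C2O4 = 0.2179 / 0.4675 × 100 = 46.60 %

46.60 %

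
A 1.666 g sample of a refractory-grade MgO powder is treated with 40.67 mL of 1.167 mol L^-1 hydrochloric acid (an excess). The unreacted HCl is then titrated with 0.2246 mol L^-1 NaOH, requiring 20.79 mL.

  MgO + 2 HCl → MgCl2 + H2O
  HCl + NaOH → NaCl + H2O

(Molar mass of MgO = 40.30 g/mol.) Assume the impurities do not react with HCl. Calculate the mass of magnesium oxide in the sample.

0.8623 g

n(HCl) added = 0.04067 × 1.167 = 0.04746 mol
n(NaOH) used in back-titration = 0.02079 × 0.2246 = 4.669 × 10^-3 mol
n(HCl) left over = 4.669 × 10^-3 mol (1:1 ratio)
n(HCl) consumed by analyte = 0.04746 − 4.669 × 10^-3 = 0.04279 mol
From the 1:2 ratio, n(MgO) = 1/2 × 0.04279 = 0.02140 mol
mass of MgO = 0.02140 × 40.30 = 0.8623 g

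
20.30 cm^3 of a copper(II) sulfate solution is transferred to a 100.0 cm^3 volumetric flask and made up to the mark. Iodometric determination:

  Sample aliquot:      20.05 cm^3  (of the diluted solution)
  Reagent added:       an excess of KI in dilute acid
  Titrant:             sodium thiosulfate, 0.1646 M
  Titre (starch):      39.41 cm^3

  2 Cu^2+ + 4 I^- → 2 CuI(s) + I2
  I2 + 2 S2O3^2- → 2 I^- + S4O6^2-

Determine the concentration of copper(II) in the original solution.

n(S2O3^2-) = 0.03941 × 0.1646 = 6.487 × 10^-3 mol
n(I2) = n(S2O3^2-)/2 = 3.243 × 10^-3 mol
From the 2:1 ratio, n(Cu2+) in the aliquot = 2/1 × 3.243 × 10^-3 = 6.487 × 10^-3 mol
[Cu2+]_dilute = 6.487 × 10^-3 / 0.02005 = 0.3235 mol/L
[Cu2+]_original = 0.3235 × 100.0/20.30 = 1.594 mol/L

1.594 M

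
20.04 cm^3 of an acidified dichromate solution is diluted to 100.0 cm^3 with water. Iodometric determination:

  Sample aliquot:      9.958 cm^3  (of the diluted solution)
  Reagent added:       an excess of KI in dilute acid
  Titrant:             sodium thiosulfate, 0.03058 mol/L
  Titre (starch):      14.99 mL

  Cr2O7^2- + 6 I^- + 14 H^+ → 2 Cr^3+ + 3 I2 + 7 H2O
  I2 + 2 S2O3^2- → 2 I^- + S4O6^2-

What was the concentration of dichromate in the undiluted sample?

0.03828 mol/L

n(S2O3^2-) = 0.01499 × 0.03058 = 4.584 × 10^-4 mol
n(I2) = n(S2O3^2-)/2 = 2.292 × 10^-4 mol
From the 1:3 ratio, n(Cr2O7^2-) in the aliquot = 1/3 × 2.292 × 10^-4 = 7.640 × 10^-5 mol
[Cr2O7^2-]_dilute = 7.640 × 10^-5 / 0.009958 = 0.007672 mol/L
[Cr2O7^2-]_original = 0.007672 × 100.0/20.04 = 0.03828 mol/L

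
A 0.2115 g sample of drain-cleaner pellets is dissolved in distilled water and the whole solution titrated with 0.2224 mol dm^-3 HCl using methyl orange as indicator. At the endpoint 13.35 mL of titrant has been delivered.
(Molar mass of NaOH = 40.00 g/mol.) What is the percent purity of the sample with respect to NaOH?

NaOH + HCl → NaCl + H2O
n(HCl) = 0.01335 L × 0.2224 mol/L = 2.969 × 10^-3 mol
n(NaOH) = 2.969 × 10^-3 mol (1:1 ratio)
mass of NaOH = 2.969 × 10^-3 × 40.00 g/mol = 0.1188 g
% NaOH = 0.1188 / 0.2115 × 100 = 56.15 %

56.15 %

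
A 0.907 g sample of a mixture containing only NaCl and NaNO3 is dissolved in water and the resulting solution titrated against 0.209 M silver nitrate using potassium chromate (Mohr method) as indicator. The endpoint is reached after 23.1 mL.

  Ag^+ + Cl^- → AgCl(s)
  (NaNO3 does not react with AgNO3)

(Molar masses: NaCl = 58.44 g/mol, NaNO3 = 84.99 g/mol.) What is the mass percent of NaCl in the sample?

n(AgNO3) = 0.0231 × 0.209 = 4.83 × 10^-3 mol
Let x = n(NaCl), y = n(NaNO3).
Titrant: 1x = 4.83 × 10^-3;  mass: 58.44x + 84.99y = 0.907
Solving, x = 4.83 × 10^-3 mol, y = 7.35 × 10^-3 mol
mass of NaCl = 4.83 × 10^-3 × 58.44 = 0.282 g
% NaCl = 0.282 / 0.907 × 100 = 31.1 %

31.1 %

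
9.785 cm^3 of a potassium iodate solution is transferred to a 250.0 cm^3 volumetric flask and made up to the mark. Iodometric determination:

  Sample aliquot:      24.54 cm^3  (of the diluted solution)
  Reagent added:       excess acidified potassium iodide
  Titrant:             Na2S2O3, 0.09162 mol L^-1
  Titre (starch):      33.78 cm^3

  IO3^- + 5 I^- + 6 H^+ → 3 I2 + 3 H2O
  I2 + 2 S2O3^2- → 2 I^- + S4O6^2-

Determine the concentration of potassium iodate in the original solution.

n(S2O3^2-) = 0.03378 × 0.09162 = 3.095 × 10^-3 mol
n(I2) = n(S2O3^2-)/2 = 1.547 × 10^-3 mol
From the 1:3 ratio, n(IO3^-) in the aliquot = 1/3 × 1.547 × 10^-3 = 5.158 × 10^-4 mol
[IO3^-]_dilute = 5.158 × 10^-4 / 0.02454 = 0.02102 mol/L
[IO3^-]_original = 0.02102 × 250.0/9.785 = 0.5370 mol/L

0.5370 mol/L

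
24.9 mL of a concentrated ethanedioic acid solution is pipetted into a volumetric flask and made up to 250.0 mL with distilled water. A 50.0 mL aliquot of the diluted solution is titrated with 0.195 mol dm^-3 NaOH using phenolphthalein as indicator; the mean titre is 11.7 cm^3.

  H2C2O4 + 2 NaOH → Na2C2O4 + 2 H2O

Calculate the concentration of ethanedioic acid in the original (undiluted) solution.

n(NaOH) = 0.0117 × 0.195 = 2.28 × 10^-3 mol
From the 1:2 ratio, n(H2C2O4) in the aliquot = 1/2 × 2.28 × 10^-3 = 1.14 × 10^-3 mol
[H2C2O4]_dilute = 1.14 × 10^-3 / 0.0500 = 0.0228 mol/L
Dilution factor = 250.0 / 24.9 = 10.04
[H2C2O4]_stock = 0.0228 × 10.04 = 0.229 mol/L

0.229 mol/L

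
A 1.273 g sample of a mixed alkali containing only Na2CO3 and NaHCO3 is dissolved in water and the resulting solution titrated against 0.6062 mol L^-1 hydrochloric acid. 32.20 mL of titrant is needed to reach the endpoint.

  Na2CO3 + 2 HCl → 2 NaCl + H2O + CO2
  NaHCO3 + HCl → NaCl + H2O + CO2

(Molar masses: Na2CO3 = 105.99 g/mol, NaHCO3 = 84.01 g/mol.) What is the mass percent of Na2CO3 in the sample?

49.24 %

n(HCl) = 0.03220 × 0.6062 = 0.01952 mol
Let x = n(Na2CO3), y = n(NaHCO3).
Titrant: 2x + 1y = 0.01952;  mass: 105.99x + 84.01y = 1.273
Solving, x = 5.914 × 10^-3 mol, y = 7.692 × 10^-3 mol
mass of Na2CO3 = 5.914 × 10^-3 × 105.99 = 0.6268 g
% Na2CO3 = 0.6268 / 1.273 × 100 = 49.24 %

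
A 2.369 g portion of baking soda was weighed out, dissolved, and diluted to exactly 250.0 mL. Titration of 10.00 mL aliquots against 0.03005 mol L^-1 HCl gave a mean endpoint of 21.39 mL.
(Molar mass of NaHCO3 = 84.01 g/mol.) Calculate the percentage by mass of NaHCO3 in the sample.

NaHCO3 + HCl → NaCl + H2O + CO2
n(HCl) per titration = 0.02139 × 0.03005 = 6.428 × 10^-4 mol
n(NaHCO3) in each aliquot = 6.428 × 10^-4 mol (1:1 ratio)
n(NaHCO3) in the whole flask = 6.428 × 10^-4 × 250.0/10.00 = 0.01607 mol
mass of NaHCO3 = 0.01607 × 84.01 = 1.350 g
% NaHCO3 = 1.350 / 2.369 × 100 = 56.99 %

56.99 %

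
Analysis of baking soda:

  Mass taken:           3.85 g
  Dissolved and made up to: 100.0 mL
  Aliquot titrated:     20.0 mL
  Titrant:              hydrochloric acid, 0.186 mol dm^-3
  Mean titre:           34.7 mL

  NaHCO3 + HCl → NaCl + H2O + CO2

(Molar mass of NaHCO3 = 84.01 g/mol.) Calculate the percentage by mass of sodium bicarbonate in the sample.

70.4 %

n(HCl) per titration = 0.0347 × 0.186 = 6.45 × 10^-3 mol
n(NaHCO3) in each aliquot = 6.45 × 10^-3 mol (1:1 ratio)
n(NaHCO3) in the whole flask = 6.45 × 10^-3 × 100.0/20.0 = 0.0323 mol
mass of NaHCO3 = 0.0323 × 84.01 = 2.71 g
% NaHCO3 = 2.71 / 3.85 × 100 = 70.4 %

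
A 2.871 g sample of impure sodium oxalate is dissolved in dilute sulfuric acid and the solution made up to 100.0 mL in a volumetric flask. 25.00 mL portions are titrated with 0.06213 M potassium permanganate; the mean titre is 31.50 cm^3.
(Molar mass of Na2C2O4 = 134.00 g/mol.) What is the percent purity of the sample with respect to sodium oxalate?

2 MnO4^- + 5 C2O4^2- + 16 H^+ → 2 Mn^2+ + 10 CO2 + 8 H2O
n(KMnO4) per titration = 0.03150 × 0.06213 = 1.957 × 10^-3 mol
From the 5:2 ratio, n(Na2C2O4) in each aliquot = 5/2 × 1.957 × 10^-3 = 4.893 × 10^-3 mol
n(Na2C2O4) in the whole flask = 4.893 × 10^-3 × 100.0/25.00 = 0.01957 mol
mass of Na2C2O4 = 0.01957 × 134.00 = 2.623 g
% Na2C2O4 = 2.623 / 2.871 × 100 = 91.34 %

91.34 %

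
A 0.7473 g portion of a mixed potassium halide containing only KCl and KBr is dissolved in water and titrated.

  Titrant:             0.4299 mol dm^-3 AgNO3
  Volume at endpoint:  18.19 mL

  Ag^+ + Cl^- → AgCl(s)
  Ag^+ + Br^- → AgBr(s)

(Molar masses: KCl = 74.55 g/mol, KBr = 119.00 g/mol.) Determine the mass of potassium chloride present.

n(AgNO3) = 0.01819 × 0.4299 = 7.820 × 10^-3 mol
Let x = n(KCl), y = n(KBr).
Titrant: 1x + 1y = 7.820 × 10^-3;  mass: 74.55x + 119.00y = 0.7473
Solving, x = 4.123 × 10^-3 mol, y = 3.697 × 10^-3 mol
mass of KCl = 4.123 × 10^-3 × 74.55 = 0.3074 g

0.3074 g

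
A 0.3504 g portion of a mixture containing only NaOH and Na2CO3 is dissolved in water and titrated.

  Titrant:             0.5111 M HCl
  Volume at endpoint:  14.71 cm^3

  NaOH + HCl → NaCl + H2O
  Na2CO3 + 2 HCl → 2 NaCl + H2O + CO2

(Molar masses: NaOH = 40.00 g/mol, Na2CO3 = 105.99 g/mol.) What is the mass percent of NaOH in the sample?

42.19 %

n(HCl) = 0.01471 × 0.5111 = 7.518 × 10^-3 mol
Let x = n(NaOH), y = n(Na2CO3).
Titrant: 1x + 2y = 7.518 × 10^-3;  mass: 40.00x + 105.99y = 0.3504
Solving, x = 3.696 × 10^-3 mol, y = 1.911 × 10^-3 mol
mass of NaOH = 3.696 × 10^-3 × 40.00 = 0.1478 g
% NaOH = 0.1478 / 0.3504 × 100 = 42.19 %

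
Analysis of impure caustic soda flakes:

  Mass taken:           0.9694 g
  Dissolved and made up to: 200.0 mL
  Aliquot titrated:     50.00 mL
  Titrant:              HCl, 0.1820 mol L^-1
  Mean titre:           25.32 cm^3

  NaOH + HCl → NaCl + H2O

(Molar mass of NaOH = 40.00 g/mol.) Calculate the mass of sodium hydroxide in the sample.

n(HCl) per titration = 0.02532 × 0.1820 = 4.608 × 10^-3 mol
n(NaOH) in each aliquot = 4.608 × 10^-3 mol (1:1 ratio)
n(NaOH) in the whole flask = 4.608 × 10^-3 × 200.0/50.00 = 0.01843 mol
mass of NaOH = 0.01843 × 40.00 = 0.7373 g

0.7373 g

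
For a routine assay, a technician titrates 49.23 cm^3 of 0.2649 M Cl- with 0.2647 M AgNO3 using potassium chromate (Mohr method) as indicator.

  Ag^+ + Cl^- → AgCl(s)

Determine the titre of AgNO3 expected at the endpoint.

n(Cl-) = 0.04923 L × 0.2649 mol/L = 0.01304 mol
n(AgNO3) = 0.01304 mol (1:1 stoichiometry)
V(AgNO3) = 0.01304 mol / 0.2647 mol/L = 0.04927 L = 49.27 mL

49.27 mL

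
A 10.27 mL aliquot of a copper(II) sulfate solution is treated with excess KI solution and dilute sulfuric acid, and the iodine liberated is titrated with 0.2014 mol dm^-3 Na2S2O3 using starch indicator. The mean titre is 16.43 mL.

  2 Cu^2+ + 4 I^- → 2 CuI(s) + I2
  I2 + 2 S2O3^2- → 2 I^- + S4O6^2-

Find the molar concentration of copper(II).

n(S2O3^2-) = 0.01643 × 0.2014 = 3.309 × 10^-3 mol
n(I2) = n(S2O3^2-)/2 = 1.655 × 10^-3 mol
From the 2:1 ratio, n(Cu2+) in the aliquot = 2/1 × 1.655 × 10^-3 = 3.309 × 10^-3 mol
[Cu2+] = 3.309 × 10^-3 / 0.01027 = 0.3222 mol/L

0.3222 mol/L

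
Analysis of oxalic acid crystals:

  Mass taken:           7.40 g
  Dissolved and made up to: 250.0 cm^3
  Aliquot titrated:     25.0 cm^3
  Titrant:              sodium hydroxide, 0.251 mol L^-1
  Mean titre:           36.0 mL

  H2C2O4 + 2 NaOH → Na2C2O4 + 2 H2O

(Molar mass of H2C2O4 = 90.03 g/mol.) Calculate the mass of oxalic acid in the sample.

4.07 g

n(NaOH) per titration = 0.0360 × 0.251 = 9.04 × 10^-3 mol
From the 1:2 ratio, n(H2C2O4) in each aliquot = 1/2 × 9.04 × 10^-3 = 4.52 × 10^-3 mol
n(H2C2O4) in the whole flask = 4.52 × 10^-3 × 250.0/25.0 = 0.0452 mol
mass of H2C2O4 = 0.0452 × 90.03 = 4.07 g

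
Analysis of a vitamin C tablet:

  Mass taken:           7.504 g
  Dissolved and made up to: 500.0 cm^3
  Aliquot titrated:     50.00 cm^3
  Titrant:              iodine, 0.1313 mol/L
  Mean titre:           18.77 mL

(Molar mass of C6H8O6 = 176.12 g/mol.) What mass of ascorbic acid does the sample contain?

C6H8O6 + I2 → C6H6O6 + 2 HI
n(I2) per titration = 0.01877 × 0.1313 = 2.465 × 10^-3 mol
n(C6H8O6) in each aliquot = 2.465 × 10^-3 mol (1:1 ratio)
n(C6H8O6) in the whole flask = 2.465 × 10^-3 × 500.0/50.00 = 0.02465 mol
mass of C6H8O6 = 0.02465 × 176.12 = 4.340 g

4.340 g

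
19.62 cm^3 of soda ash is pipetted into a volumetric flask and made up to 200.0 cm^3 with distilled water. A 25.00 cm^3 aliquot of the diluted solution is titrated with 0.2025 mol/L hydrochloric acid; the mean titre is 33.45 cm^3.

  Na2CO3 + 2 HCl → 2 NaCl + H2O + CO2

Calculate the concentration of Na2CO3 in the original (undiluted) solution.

n(HCl) = 0.03345 × 0.2025 = 6.774 × 10^-3 mol
From the 1:2 ratio, n(Na2CO3) in the aliquot = 1/2 × 6.774 × 10^-3 = 3.387 × 10^-3 mol
[Na2CO3]_dilute = 3.387 × 10^-3 / 0.02500 = 0.1355 mol/L
Dilution factor = 200.0 / 19.62 = 10.19
[Na2CO3]_stock = 0.1355 × 10.19 = 1.381 mol/L

1.381 mol/L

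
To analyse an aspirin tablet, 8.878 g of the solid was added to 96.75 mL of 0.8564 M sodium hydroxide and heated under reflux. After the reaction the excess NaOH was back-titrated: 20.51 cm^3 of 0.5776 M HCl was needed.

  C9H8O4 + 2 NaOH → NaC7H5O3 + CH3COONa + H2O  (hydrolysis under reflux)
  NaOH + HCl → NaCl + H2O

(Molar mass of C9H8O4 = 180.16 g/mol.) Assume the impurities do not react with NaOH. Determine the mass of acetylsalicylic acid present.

n(NaOH) added = 0.09675 × 0.8564 = 0.08286 mol
n(HCl) used in back-titration = 0.02051 × 0.5776 = 0.01185 mol
n(NaOH) left over = 0.01185 mol (1:1 ratio)
n(NaOH) consumed by analyte = 0.08286 − 0.01185 = 0.07101 mol
From the 1:2 ratio, n(C9H8O4) = 1/2 × 0.07101 = 0.03551 mol
mass of C9H8O4 = 0.03551 × 180.16 = 6.397 g

6.397 g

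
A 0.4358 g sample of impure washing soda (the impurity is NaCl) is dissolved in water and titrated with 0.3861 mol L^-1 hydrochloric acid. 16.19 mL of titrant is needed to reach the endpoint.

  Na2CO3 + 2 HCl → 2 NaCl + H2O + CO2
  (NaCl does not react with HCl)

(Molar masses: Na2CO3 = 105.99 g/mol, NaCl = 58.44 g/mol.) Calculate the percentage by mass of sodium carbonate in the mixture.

n(HCl) = 0.01619 × 0.3861 = 6.251 × 10^-3 mol
Let x = n(Na2CO3), y = n(NaCl).
Titrant: 2x = 6.251 × 10^-3;  mass: 105.99x + 58.44y = 0.4358
Solving, x = 3.125 × 10^-3 mol, y = 1.789 × 10^-3 mol
mass of Na2CO3 = 3.125 × 10^-3 × 105.99 = 0.3313 g
% Na2CO3 = 0.3313 / 0.4358 × 100 = 76.01 %

76.01 %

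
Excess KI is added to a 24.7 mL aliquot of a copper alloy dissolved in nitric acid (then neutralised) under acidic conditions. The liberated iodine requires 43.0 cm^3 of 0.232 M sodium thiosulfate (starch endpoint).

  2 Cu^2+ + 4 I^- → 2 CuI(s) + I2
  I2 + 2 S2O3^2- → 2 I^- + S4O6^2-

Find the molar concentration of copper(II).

n(S2O3^2-) = 0.0430 × 0.232 = 9.98 × 10^-3 mol
n(I2) = n(S2O3^2-)/2 = 4.99 × 10^-3 mol
From the 2:1 ratio, n(Cu2+) in the aliquot = 2/1 × 4.99 × 10^-3 = 9.98 × 10^-3 mol
[Cu2+] = 9.98 × 10^-3 / 0.0247 = 0.404 mol/L

0.404 M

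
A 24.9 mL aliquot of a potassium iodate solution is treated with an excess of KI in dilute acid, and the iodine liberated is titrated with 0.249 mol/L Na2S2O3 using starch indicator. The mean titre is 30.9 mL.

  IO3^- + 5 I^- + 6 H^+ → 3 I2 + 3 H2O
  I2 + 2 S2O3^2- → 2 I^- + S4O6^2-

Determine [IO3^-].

n(S2O3^2-) = 0.0309 × 0.249 = 7.69 × 10^-3 mol
n(I2) = n(S2O3^2-)/2 = 3.85 × 10^-3 mol
From the 1:3 ratio, n(IO3^-) in the aliquot = 1/3 × 3.85 × 10^-3 = 1.28 × 10^-3 mol
[IO3^-] = 1.28 × 10^-3 / 0.0249 = 0.0515 mol/L

0.0515 mol/L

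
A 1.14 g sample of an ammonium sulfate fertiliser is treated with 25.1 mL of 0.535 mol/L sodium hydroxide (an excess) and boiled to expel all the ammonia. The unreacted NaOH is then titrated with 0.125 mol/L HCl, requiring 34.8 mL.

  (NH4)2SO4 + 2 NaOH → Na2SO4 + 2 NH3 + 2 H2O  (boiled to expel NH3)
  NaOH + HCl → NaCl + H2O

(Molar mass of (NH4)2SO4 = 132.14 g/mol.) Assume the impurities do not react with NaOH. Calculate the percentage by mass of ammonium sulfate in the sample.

n(NaOH) added = 0.0251 × 0.535 = 0.0134 mol
n(HCl) used in back-titration = 0.0348 × 0.125 = 4.35 × 10^-3 mol
n(NaOH) left over = 4.35 × 10^-3 mol (1:1 ratio)
n(NaOH) consumed by analyte = 0.0134 − 4.35 × 10^-3 = 9.08 × 10^-3 mol
From the 1:2 ratio, n((NH4)2SO4) = 1/2 × 9.08 × 10^-3 = 4.54 × 10^-3 mol
mass of (NH4)2SO4 = 4.54 × 10^-3 × 132.14 = 0.600 g
% (NH4)2SO4 = 0.600 / 1.14 × 100 = 52.6 %

52.6 %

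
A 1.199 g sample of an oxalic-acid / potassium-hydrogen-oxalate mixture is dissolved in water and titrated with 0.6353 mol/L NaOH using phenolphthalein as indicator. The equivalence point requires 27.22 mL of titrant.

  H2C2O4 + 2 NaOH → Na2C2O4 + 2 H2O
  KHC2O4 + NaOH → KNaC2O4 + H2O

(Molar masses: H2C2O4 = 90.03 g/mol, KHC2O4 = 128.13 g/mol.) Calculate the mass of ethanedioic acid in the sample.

n(NaOH) = 0.02722 × 0.6353 = 0.01729 mol
Let x = n(H2C2O4), y = n(KHC2O4).
Titrant: 2x + 1y = 0.01729;  mass: 90.03x + 128.13y = 1.199
Solving, x = 6.116 × 10^-3 mol, y = 5.060 × 10^-3 mol
mass of H2C2O4 = 6.116 × 10^-3 × 90.03 = 0.5507 g

0.5507 g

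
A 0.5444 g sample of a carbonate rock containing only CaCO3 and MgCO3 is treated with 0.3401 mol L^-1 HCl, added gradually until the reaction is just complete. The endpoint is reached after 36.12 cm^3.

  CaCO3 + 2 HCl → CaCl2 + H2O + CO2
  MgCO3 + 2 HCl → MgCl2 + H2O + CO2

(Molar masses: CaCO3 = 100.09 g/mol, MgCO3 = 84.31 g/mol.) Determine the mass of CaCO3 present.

n(HCl) = 0.03612 × 0.3401 = 0.01228 mol
Let x = n(CaCO3), y = n(MgCO3).
Titrant: 2x + 2y = 0.01228;  mass: 100.09x + 84.31y = 0.5444
Solving, x = 1.683 × 10^-3 mol, y = 4.460 × 10^-3 mol
mass of CaCO3 = 1.683 × 10^-3 × 100.09 = 0.1684 g

0.1684 g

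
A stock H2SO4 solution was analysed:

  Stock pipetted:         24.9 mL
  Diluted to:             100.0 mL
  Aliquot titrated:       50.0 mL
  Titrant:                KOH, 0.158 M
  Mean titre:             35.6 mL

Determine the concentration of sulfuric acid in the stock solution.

H2SO4 + 2 KOH → K2SO4 + 2 H2O
n(KOH) = 0.0356 × 0.158 = 5.62 × 10^-3 mol
From the 1:2 ratio, n(H2SO4) in the aliquot = 1/2 × 5.62 × 10^-3 = 2.81 × 10^-3 mol
[H2SO4]_dilute = 2.81 × 10^-3 / 0.0500 = 0.0562 mol/L
Dilution factor = 100.0 / 24.9 = 4.016
[H2SO4]_stock = 0.0562 × 4.016 = 0.226 mol/L

0.226 M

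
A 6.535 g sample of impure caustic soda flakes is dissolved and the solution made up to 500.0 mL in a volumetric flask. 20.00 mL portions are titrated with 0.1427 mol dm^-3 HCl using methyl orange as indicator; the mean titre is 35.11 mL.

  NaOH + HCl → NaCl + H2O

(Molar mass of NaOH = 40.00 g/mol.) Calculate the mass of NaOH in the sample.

5.010 g

n(HCl) per titration = 0.03511 × 0.1427 = 5.010 × 10^-3 mol
n(NaOH) in each aliquot = 5.010 × 10^-3 mol (1:1 ratio)
n(NaOH) in the whole flask = 5.010 × 10^-3 × 500.0/20.00 = 0.1253 mol
mass of NaOH = 0.1253 × 40.00 = 5.010 g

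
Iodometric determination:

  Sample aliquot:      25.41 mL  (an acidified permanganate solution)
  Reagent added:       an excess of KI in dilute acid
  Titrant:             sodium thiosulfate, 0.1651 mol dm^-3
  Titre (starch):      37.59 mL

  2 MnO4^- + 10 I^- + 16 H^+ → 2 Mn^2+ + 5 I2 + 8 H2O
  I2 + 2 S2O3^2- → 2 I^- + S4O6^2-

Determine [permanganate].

n(S2O3^2-) = 0.03759 × 0.1651 = 6.206 × 10^-3 mol
n(I2) = n(S2O3^2-)/2 = 3.103 × 10^-3 mol
From the 2:5 ratio, n(MnO4^-) in the aliquot = 2/5 × 3.103 × 10^-3 = 1.241 × 10^-3 mol
[MnO4^-] = 1.241 × 10^-3 / 0.02541 = 0.04885 mol/L

0.04885 mol/L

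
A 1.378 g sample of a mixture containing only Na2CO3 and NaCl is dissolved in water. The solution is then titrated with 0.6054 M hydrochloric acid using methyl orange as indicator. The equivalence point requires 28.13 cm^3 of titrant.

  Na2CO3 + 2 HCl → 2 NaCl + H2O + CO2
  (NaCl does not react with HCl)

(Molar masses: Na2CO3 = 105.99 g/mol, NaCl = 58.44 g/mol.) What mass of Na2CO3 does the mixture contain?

n(HCl) = 0.02813 × 0.6054 = 0.01703 mol
Let x = n(Na2CO3), y = n(NaCl).
Titrant: 2x = 0.01703;  mass: 105.99x + 58.44y = 1.378
Solving, x = 8.515 × 10^-3 mol, y = 8.137 × 10^-3 mol
mass of Na2CO3 = 8.515 × 10^-3 × 105.99 = 0.9025 g

0.9025 g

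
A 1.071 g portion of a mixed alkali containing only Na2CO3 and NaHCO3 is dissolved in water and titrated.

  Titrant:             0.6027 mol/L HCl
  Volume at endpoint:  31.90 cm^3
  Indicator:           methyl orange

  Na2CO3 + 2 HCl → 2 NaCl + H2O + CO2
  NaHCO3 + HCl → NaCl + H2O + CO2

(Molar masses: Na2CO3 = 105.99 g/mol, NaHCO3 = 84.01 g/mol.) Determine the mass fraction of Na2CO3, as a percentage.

n(HCl) = 0.03190 × 0.6027 = 0.01923 mol
Let x = n(Na2CO3), y = n(NaHCO3).
Titrant: 2x + 1y = 0.01923;  mass: 105.99x + 84.01y = 1.071
Solving, x = 8.773 × 10^-3 mol, y = 1.680 × 10^-3 mol
mass of Na2CO3 = 8.773 × 10^-3 × 105.99 = 0.9298 g
% Na2CO3 = 0.9298 / 1.071 × 100 = 86.82 %

86.82 %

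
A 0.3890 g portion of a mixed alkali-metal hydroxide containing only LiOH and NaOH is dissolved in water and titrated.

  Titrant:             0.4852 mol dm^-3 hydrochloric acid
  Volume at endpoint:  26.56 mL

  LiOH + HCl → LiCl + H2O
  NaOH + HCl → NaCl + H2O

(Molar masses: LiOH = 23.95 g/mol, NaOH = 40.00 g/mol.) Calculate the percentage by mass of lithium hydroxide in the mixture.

48.52 %

n(HCl) = 0.02656 × 0.4852 = 0.01289 mol
Let x = n(LiOH), y = n(NaOH).
Titrant: 1x + 1y = 0.01289;  mass: 23.95x + 40.00y = 0.3890
Solving, x = 7.880 × 10^-3 mol, y = 5.007 × 10^-3 mol
mass of LiOH = 7.880 × 10^-3 × 23.95 = 0.1887 g
% LiOH = 0.1887 / 0.3890 × 100 = 48.52 %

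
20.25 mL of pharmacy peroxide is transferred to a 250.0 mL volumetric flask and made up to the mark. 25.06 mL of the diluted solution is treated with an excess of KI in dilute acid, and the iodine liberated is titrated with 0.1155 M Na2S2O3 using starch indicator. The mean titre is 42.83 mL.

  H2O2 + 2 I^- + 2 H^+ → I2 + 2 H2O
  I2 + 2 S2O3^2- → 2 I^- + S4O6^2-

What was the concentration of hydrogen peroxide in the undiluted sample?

n(S2O3^2-) = 0.04283 × 0.1155 = 4.947 × 10^-3 mol
n(I2) = n(S2O3^2-)/2 = 2.473 × 10^-3 mol
n(H2O2) in the aliquot = 2.473 × 10^-3 mol (1:1 ratio)
[H2O2]_dilute = 2.473 × 10^-3 / 0.02506 = 0.09870 mol/L
[H2O2]_original = 0.09870 × 250.0/20.25 = 1.219 mol/L

1.219 M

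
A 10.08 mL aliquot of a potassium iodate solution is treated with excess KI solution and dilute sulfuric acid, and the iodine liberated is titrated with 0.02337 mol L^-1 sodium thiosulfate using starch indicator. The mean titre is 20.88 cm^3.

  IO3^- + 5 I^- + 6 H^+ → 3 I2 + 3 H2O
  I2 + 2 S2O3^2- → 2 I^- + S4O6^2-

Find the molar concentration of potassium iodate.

n(S2O3^2-) = 0.02088 × 0.02337 = 4.880 × 10^-4 mol
n(I2) = n(S2O3^2-)/2 = 2.440 × 10^-4 mol
From the 1:3 ratio, n(IO3^-) in the aliquot = 1/3 × 2.440 × 10^-4 = 8.133 × 10^-5 mol
[IO3^-] = 8.133 × 10^-5 / 0.01008 = 0.008068 mol/L

0.008068 mol/L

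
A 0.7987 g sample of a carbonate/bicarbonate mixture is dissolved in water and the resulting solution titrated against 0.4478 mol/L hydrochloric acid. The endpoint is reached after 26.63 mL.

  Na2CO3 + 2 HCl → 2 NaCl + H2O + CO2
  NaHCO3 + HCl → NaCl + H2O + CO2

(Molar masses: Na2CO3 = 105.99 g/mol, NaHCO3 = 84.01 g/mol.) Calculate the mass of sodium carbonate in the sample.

n(HCl) = 0.02663 × 0.4478 = 0.01192 mol
Let x = n(Na2CO3), y = n(NaHCO3).
Titrant: 2x + 1y = 0.01192;  mass: 105.99x + 84.01y = 0.7987
Solving, x = 3.274 × 10^-3 mol, y = 5.376 × 10^-3 mol
mass of Na2CO3 = 3.274 × 10^-3 × 105.99 = 0.3471 g

0.3471 g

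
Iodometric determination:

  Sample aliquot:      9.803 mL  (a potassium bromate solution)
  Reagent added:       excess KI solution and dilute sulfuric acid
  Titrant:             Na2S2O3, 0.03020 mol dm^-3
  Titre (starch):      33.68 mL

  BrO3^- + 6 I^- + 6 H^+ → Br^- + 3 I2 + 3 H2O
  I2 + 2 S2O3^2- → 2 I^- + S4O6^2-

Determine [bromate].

0.01729 mol/L

n(S2O3^2-) = 0.03368 × 0.03020 = 1.017 × 10^-3 mol
n(I2) = n(S2O3^2-)/2 = 5.086 × 10^-4 mol
From the 1:3 ratio, n(BrO3^-) in the aliquot = 1/3 × 5.086 × 10^-4 = 1.695 × 10^-4 mol
[BrO3^-] = 1.695 × 10^-4 / 0.009803 = 0.01729 mol/L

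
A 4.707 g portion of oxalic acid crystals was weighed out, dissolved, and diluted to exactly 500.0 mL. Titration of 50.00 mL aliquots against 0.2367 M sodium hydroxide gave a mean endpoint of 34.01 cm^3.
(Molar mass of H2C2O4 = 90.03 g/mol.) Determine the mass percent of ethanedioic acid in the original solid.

H2C2O4 + 2 NaOH → Na2C2O4 + 2 H2O
n(NaOH) per titration = 0.03401 × 0.2367 = 8.050 × 10^-3 mol
From the 1:2 ratio, n(H2C2O4) in each aliquot = 1/2 × 8.050 × 10^-3 = 4.025 × 10^-3 mol
n(H2C2O4) in the whole flask = 4.025 × 10^-3 × 500.0/50.00 = 0.04025 mol
mass of H2C2O4 = 0.04025 × 90.03 = 3.624 g
% H2C2O4 = 3.624 / 4.707 × 100 = 76.99 %

76.99 %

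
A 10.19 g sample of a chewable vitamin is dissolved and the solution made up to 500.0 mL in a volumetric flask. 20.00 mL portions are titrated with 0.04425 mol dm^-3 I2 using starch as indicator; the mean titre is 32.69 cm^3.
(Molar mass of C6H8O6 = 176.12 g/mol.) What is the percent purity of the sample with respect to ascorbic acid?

C6H8O6 + I2 → C6H6O6 + 2 HI
n(I2) per titration = 0.03269 × 0.04425 = 1.447 × 10^-3 mol
n(C6H8O6) in each aliquot = 1.447 × 10^-3 mol (1:1 ratio)
n(C6H8O6) in the whole flask = 1.447 × 10^-3 × 500.0/20.00 = 0.03616 mol
mass of C6H8O6 = 0.03616 × 176.12 = 6.369 g
% C6H8O6 = 6.369 / 10.19 × 100 = 62.50 %

62.50 %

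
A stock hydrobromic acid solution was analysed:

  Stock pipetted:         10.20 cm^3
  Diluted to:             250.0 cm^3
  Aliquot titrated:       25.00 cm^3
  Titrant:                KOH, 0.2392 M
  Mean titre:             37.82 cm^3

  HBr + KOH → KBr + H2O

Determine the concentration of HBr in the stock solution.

n(KOH) = 0.03782 × 0.2392 = 9.047 × 10^-3 mol
n(HBr) in the aliquot = 9.047 × 10^-3 mol (1:1 ratio)
[HBr]_dilute = 9.047 × 10^-3 / 0.02500 = 0.3619 mol/L
Dilution factor = 250.0 / 10.20 = 24.51
[HBr]_stock = 0.3619 × 24.51 = 8.869 mol/L

8.869 M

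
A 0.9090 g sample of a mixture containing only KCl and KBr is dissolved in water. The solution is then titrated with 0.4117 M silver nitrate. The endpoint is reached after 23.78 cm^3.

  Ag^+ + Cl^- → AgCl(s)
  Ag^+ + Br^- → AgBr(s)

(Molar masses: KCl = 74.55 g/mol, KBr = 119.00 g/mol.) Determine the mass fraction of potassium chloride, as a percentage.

47.24 %

n(AgNO3) = 0.02378 × 0.4117 = 9.790 × 10^-3 mol
Let x = n(KCl), y = n(KBr).
Titrant: 1x + 1y = 9.790 × 10^-3;  mass: 74.55x + 119.00y = 0.9090
Solving, x = 5.760 × 10^-3 mol, y = 4.030 × 10^-3 mol
mass of KCl = 5.760 × 10^-3 × 74.55 = 0.4294 g
% KCl = 0.4294 / 0.9090 × 100 = 47.24 %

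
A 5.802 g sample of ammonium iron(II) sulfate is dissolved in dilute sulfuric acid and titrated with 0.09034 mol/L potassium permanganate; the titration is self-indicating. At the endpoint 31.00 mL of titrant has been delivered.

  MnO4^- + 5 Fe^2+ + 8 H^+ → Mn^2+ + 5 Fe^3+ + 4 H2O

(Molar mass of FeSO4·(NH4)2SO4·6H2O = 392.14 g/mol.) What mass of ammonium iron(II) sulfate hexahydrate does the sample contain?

n(KMnO4) = 0.03100 L × 0.09034 mol/L = 2.801 × 10^-3 mol
From the 5:1 ratio, n(FeSO4·(NH4)2SO4·6H2O) = 5/1 × 2.801 × 10^-3 = 0.01400 mol
mass of FeSO4·(NH4)2SO4·6H2O = 0.01400 × 392.14 g/mol = 5.491 g

5.491 g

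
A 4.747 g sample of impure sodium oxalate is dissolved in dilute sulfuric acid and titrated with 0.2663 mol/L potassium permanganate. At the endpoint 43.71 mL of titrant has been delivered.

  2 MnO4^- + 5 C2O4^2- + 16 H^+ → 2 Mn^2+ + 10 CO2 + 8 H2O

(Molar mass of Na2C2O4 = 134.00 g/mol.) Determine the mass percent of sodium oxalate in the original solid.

n(KMnO4) = 0.04371 L × 0.2663 mol/L = 0.01164 mol
From the 5:2 ratio, n(Na2C2O4) = 5/2 × 0.01164 = 0.02910 mol
mass of Na2C2O4 = 0.02910 × 134.00 g/mol = 3.899 g
% Na2C2O4 = 3.899 / 4.747 × 100 = 82.14 %

82.14 %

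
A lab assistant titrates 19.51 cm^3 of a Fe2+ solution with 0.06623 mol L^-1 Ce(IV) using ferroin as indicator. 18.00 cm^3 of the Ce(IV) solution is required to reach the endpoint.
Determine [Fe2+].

0.06110 mol/L

Ce^4+ + Fe^2+ → Ce^3+ + Fe^3+
n(Ce4+) = 0.01800 L × 0.06623 mol/L = 1.192 × 10^-3 mol
n(Fe2+) = 1.192 × 10^-3 mol (1:1 mole ratio)
[Fe2+] = 1.192 × 10^-3 mol / 0.01951 L = 0.06110 mol/L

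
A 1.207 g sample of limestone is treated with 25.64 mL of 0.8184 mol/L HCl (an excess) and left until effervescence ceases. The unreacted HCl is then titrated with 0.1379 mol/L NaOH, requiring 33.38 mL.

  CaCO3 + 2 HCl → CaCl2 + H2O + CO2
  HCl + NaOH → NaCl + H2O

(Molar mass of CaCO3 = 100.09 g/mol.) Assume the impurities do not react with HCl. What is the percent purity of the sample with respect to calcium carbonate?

67.92 %

n(HCl) added = 0.02564 × 0.8184 = 0.02098 mol
n(NaOH) used in back-titration = 0.03338 × 0.1379 = 4.603 × 10^-3 mol
n(HCl) left over = 4.603 × 10^-3 mol (1:1 ratio)
n(HCl) consumed by analyte = 0.02098 − 4.603 × 10^-3 = 0.01638 mol
From the 1:2 ratio, n(CaCO3) = 1/2 × 0.01638 = 8.190 × 10^-3 mol
mass of CaCO3 = 8.190 × 10^-3 × 100.09 = 0.8198 g
% CaCO3 = 0.8198 / 1.207 × 100 = 67.92 %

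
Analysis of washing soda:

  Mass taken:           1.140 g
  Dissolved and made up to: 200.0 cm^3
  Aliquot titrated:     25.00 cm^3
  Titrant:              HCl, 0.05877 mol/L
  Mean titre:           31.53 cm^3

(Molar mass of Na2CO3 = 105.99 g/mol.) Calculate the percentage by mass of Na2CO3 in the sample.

Na2CO3 + 2 HCl → 2 NaCl + H2O + CO2
n(HCl) per titration = 0.03153 × 0.05877 = 1.853 × 10^-3 mol
From the 1:2 ratio, n(Na2CO3) in each aliquot = 1/2 × 1.853 × 10^-3 = 9.265 × 10^-4 mol
n(Na2CO3) in the whole flask = 9.265 × 10^-4 × 200.0/25.00 = 7.412 × 10^-3 mol
mass of Na2CO3 = 7.412 × 10^-3 × 105.99 = 0.7856 g
% Na2CO3 = 0.7856 / 1.140 × 100 = 68.91 %

68.91 %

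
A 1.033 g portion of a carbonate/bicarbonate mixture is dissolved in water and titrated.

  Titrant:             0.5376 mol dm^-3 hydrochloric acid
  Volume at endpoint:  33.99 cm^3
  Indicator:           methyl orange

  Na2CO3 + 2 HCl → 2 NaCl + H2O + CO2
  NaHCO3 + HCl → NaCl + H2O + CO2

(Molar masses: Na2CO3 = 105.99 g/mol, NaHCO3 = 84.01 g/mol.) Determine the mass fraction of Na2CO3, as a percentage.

n(HCl) = 0.03399 × 0.5376 = 0.01827 mol
Let x = n(Na2CO3), y = n(NaHCO3).
Titrant: 2x + 1y = 0.01827;  mass: 105.99x + 84.01y = 1.033
Solving, x = 8.095 × 10^-3 mol, y = 2.084 × 10^-3 mol
mass of Na2CO3 = 8.095 × 10^-3 × 105.99 = 0.8580 g
% Na2CO3 = 0.8580 / 1.033 × 100 = 83.06 %

83.06 %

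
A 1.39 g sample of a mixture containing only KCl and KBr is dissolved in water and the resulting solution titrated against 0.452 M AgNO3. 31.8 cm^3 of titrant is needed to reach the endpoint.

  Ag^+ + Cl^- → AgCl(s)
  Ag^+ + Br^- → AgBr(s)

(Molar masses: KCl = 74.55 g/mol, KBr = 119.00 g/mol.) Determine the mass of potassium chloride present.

n(AgNO3) = 0.0318 × 0.452 = 0.0144 mol
Let x = n(KCl), y = n(KBr).
Titrant: 1x + 1y = 0.0144;  mass: 74.55x + 119.00y = 1.39
Solving, x = 7.21 × 10^-3 mol, y = 7.16 × 10^-3 mol
mass of KCl = 7.21 × 10^-3 × 74.55 = 0.537 g

0.537 g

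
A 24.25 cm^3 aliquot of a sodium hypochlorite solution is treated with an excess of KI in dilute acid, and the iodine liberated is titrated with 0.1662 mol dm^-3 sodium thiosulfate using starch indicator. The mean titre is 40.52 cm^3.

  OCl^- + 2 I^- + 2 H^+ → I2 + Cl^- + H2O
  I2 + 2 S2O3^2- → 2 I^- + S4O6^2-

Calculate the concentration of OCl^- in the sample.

0.1389 mol/L

n(S2O3^2-) = 0.04052 × 0.1662 = 6.734 × 10^-3 mol
n(I2) = n(S2O3^2-)/2 = 3.367 × 10^-3 mol
n(OCl^-) in the aliquot = 3.367 × 10^-3 mol (1:1 ratio)
[OCl^-] = 3.367 × 10^-3 / 0.02425 = 0.1389 mol/L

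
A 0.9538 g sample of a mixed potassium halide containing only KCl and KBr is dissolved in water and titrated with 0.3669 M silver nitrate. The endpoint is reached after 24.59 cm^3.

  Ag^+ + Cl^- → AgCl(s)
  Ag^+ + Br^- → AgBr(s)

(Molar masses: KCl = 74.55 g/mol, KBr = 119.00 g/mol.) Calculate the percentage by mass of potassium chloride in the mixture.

21.07 %

n(AgNO3) = 0.02459 × 0.3669 = 9.022 × 10^-3 mol
Let x = n(KCl), y = n(KBr).
Titrant: 1x + 1y = 9.022 × 10^-3;  mass: 74.55x + 119.00y = 0.9538
Solving, x = 2.696 × 10^-3 mol, y = 6.326 × 10^-3 mol
mass of KCl = 2.696 × 10^-3 × 74.55 = 0.2010 g
% KCl = 0.2010 / 0.9538 × 100 = 21.07 %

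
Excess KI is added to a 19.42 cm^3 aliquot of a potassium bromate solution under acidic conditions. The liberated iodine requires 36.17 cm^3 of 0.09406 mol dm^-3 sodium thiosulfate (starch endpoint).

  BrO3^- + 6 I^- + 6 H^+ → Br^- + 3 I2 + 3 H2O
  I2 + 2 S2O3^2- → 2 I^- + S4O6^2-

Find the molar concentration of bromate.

n(S2O3^2-) = 0.03617 × 0.09406 = 3.402 × 10^-3 mol
n(I2) = n(S2O3^2-)/2 = 1.701 × 10^-3 mol
From the 1:3 ratio, n(BrO3^-) in the aliquot = 1/3 × 1.701 × 10^-3 = 5.670 × 10^-4 mol
[BrO3^-] = 5.670 × 10^-4 / 0.01942 = 0.02920 mol/L

0.02920 mol/L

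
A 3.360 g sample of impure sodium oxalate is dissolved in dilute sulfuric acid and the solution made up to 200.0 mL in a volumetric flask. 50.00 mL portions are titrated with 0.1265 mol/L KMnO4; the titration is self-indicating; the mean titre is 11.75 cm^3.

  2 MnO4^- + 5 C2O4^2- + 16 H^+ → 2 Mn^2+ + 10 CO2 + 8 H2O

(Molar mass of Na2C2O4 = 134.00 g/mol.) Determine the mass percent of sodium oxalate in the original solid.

59.28 %

n(KMnO4) per titration = 0.01175 × 0.1265 = 1.486 × 10^-3 mol
From the 5:2 ratio, n(Na2C2O4) in each aliquot = 5/2 × 1.486 × 10^-3 = 3.716 × 10^-3 mol
n(Na2C2O4) in the whole flask = 3.716 × 10^-3 × 200.0/50.00 = 0.01486 mol
mass of Na2C2O4 = 0.01486 × 134.00 = 1.992 g
% Na2C2O4 = 1.992 / 3.360 × 100 = 59.28 %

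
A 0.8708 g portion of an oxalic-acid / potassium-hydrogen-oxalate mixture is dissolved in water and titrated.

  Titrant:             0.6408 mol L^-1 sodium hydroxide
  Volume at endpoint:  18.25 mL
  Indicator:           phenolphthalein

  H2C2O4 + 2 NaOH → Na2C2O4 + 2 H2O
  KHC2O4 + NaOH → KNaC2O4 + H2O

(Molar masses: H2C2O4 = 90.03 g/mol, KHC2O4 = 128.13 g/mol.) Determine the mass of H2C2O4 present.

0.3399 g

n(NaOH) = 0.01825 × 0.6408 = 0.01169 mol
Let x = n(H2C2O4), y = n(KHC2O4).
Titrant: 2x + 1y = 0.01169;  mass: 90.03x + 128.13y = 0.8708
Solving, x = 3.776 × 10^-3 mol, y = 4.143 × 10^-3 mol
mass of H2C2O4 = 3.776 × 10^-3 × 90.03 = 0.3399 g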